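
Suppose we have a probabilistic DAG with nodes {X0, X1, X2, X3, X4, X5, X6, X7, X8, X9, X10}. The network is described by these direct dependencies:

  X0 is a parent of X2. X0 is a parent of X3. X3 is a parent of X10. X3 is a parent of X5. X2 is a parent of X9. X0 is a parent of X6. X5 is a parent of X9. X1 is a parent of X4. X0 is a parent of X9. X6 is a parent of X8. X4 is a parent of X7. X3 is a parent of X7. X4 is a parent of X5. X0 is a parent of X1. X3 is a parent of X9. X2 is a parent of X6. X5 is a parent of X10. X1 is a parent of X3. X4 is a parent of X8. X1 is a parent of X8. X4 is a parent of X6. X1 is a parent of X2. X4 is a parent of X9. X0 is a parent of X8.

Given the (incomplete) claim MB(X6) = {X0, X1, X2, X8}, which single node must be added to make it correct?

X4

A node's Markov blanket = Pa ∪ Ch ∪ (parents of Ch other than the node itself).
Pa(X6) = {X0, X2, X4}.
X6 has child X8.
Other parents of X6's children:
  parents(X8) \ {X6} = {X0, X1, X4}.
MB(X6) = {X0, X1, X2, X4, X8}.
Comparing with the claimed set, X4 is missing.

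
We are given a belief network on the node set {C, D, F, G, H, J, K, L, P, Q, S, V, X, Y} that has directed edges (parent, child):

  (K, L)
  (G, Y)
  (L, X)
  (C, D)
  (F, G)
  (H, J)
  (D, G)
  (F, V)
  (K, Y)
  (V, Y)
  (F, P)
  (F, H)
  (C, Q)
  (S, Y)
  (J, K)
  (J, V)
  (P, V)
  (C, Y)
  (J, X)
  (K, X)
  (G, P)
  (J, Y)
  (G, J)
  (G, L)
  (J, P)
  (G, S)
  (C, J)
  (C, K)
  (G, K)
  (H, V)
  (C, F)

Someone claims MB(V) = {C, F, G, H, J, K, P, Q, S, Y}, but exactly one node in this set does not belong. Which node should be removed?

V has parents F, H, J, P.
Children of V: Y.
Co-parents of V (other parents of its children):
  Y: C, G, J, K, S
MB(V) = {C, F, G, H, J, K, P, S, Y}.
Q is neither a parent, child, nor co-parent of V, so it does not belong.

Q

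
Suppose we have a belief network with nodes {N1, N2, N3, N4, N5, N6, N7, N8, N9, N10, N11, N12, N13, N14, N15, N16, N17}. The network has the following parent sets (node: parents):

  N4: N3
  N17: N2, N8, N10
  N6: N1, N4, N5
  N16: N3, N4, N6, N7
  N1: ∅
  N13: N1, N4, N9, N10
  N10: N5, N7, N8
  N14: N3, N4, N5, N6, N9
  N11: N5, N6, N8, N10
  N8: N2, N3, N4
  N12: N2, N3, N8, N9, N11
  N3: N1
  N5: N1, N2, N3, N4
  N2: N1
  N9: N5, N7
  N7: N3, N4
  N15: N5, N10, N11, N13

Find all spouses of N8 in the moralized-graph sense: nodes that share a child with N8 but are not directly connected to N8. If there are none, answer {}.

Children of N8: N10, N11, N12, N17.
  N10's other parents are N5, N7.
  parents(N11) \ {N8} = {N5, N6, N10}.
  N12's other parents are N2, N3, N9, N11.
  parents(N17) \ {N8} = {N2, N10}.
Excluding nodes already adjacent to N8 (N2, N3, N4, N10, N11, N12, N17), the co-parent-only contribution is {N5, N6, N7, N9}.

{N5, N6, N7, N9}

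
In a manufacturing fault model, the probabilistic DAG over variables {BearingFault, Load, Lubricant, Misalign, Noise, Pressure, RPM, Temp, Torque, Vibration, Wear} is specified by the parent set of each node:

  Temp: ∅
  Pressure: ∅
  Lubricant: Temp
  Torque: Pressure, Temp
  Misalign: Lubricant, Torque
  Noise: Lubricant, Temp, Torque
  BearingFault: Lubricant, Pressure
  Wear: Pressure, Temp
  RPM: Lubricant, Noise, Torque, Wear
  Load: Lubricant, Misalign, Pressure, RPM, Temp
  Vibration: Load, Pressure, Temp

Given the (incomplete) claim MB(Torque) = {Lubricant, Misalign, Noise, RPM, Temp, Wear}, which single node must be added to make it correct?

Pressure

Recall MB(v) = parents ∪ children ∪ spouses, where spouses are the other parents of v's children.
Torque has parents Pressure, Temp.
Torque has children Misalign, Noise, RPM.
Other parents of Torque's children:
  Misalign also has parent Lubricant.
  parents(Noise) \ {Torque} = {Lubricant, Temp}.
  parents(RPM) \ {Torque} = {Lubricant, Noise, Wear}.
MB(Torque) = {Lubricant, Misalign, Noise, Pressure, RPM, Temp, Wear}.
Comparing with the claimed set, Pressure is missing.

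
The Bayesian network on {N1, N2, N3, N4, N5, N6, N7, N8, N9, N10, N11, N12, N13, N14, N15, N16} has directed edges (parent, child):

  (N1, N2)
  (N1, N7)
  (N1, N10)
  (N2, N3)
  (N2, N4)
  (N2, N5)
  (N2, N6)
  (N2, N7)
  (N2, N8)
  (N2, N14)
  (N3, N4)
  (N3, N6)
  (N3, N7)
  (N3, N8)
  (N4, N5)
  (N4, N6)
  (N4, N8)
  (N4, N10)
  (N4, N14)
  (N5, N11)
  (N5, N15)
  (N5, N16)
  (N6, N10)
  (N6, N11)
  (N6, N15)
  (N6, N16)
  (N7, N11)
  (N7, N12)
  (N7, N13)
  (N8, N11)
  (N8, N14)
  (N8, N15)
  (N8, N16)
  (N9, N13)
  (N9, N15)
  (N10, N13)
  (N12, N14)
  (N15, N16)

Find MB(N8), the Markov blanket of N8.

Pa(N8) = {N2, N3, N4}.
N8's children: N11, N14, N15, N16.
Co-parents of N8 (other parents of its children):
  N11: N5, N6, N7
  N14: N2, N4, N12
  N15: N5, N6, N9
  N16: N5, N6, N15
MB(N8) = {N2, N3, N4, N5, N6, N7, N9, N11, N12, N14, N15, N16}.

{N2, N3, N4, N5, N6, N7, N9, N11, N12, N14, N15, N16}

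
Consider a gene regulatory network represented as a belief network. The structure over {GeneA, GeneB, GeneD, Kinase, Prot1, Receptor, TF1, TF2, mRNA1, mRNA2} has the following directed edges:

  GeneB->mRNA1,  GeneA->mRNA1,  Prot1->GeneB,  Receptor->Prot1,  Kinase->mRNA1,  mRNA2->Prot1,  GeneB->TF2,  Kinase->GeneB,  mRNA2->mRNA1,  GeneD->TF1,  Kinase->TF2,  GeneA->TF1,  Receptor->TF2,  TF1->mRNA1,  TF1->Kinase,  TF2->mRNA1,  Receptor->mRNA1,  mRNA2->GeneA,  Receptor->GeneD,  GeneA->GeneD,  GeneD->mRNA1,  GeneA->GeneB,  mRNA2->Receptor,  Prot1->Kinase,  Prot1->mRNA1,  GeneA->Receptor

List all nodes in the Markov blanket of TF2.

{GeneA, GeneB, GeneD, Kinase, Prot1, Receptor, TF1, mRNA1, mRNA2}

By definition, MB(TF2) is built from TF2's parents, TF2's children, and the co-parents of TF2.
Parents of TF2: GeneB, Kinase, Receptor.
Children of TF2: mRNA1.
Parents of each child, excluding TF2:
  mRNA1: GeneA, GeneB, GeneD, Kinase, Prot1, Receptor, TF1, mRNA2
So the Markov blanket of TF2 is {GeneA, GeneB, GeneD, Kinase, Prot1, Receptor, TF1, mRNA1, mRNA2}.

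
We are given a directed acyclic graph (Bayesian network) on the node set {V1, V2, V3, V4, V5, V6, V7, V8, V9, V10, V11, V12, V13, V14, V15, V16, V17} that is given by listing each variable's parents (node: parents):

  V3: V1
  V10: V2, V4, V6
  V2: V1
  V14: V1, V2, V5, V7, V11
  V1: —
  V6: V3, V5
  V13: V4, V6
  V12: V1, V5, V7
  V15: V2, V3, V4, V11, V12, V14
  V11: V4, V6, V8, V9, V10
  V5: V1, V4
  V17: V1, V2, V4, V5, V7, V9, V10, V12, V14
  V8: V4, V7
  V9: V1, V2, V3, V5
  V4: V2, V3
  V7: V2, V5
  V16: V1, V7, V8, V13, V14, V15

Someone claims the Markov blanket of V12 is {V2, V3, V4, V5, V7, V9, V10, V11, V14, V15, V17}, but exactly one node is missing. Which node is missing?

By definition, MB(V12) is built from V12's parents, V12's children, and the co-parents of V12.
V12's parents: V1, V5, V7.
V12 has children V15, V17.
Co-parents of V12 (other parents of its children):
  V15: V2, V3, V4, V11, V14
  V17: V1, V2, V4, V5, V7, V9, V10, V14
MB(V12) = {V1, V2, V3, V4, V5, V7, V9, V10, V11, V14, V15, V17}.
Comparing with the claimed set, V1 is missing.

V1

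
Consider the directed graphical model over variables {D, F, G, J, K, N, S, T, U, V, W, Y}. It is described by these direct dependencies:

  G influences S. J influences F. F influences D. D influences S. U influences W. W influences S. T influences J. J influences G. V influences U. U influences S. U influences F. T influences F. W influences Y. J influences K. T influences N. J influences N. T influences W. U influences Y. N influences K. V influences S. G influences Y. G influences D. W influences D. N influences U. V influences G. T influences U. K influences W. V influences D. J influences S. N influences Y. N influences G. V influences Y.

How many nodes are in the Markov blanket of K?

5

K's parents: J, N.
K has child W.
Other parents of K's children:
  W also has parents T, U.
MB(K) = {J, N, T, U, W}, which has 5 nodes.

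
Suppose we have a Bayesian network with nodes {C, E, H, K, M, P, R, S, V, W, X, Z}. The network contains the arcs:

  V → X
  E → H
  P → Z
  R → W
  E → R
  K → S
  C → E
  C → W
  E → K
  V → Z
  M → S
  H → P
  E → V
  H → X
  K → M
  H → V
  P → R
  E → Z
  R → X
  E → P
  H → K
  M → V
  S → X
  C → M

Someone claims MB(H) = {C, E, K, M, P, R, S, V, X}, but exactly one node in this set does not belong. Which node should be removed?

C

Children of H: K, P, V, X.
Parents of H: E.
Other parents of H's children:
  K: E
  P: E
  V: E, M
  X: R, S, V
MB(H) = {E, K, M, P, R, S, V, X}.
C is neither a parent, child, nor co-parent of H, so it does not belong.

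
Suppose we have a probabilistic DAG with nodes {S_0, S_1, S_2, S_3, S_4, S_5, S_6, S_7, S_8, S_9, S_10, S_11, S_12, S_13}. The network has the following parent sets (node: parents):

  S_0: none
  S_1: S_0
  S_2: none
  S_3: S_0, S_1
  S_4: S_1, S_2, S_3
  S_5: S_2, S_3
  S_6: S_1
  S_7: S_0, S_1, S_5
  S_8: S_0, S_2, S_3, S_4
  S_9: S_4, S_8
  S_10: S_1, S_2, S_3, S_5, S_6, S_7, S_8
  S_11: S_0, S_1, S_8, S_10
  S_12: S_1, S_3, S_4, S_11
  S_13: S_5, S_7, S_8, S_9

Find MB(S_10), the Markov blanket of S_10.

{S_0, S_1, S_2, S_3, S_5, S_6, S_7, S_8, S_11}

A node's Markov blanket = Pa ∪ Ch ∪ (parents of Ch other than the node itself).
Pa(S_10) = {S_1, S_2, S_3, S_5, S_6, S_7, S_8}.
Children of S_10: S_11.
Parents of each child, excluding S_10:
  S_11: S_0, S_1, S_8
MB(S_10) = {S_0, S_1, S_2, S_3, S_5, S_6, S_7, S_8, S_11}.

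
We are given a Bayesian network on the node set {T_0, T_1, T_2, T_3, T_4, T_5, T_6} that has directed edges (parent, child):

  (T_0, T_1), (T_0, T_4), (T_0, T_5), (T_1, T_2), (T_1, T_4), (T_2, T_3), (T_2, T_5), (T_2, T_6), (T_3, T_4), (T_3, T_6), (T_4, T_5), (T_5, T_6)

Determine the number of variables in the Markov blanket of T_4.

T_4's parents: T_0, T_1, T_3.
Children of T_4: T_5.
For each child, the remaining parents (spouses of T_4):
  parents(T_5) \ {T_4} = {T_0, T_2}.
MB(T_4) = {T_0, T_1, T_2, T_3, T_5}, which has 5 nodes.

5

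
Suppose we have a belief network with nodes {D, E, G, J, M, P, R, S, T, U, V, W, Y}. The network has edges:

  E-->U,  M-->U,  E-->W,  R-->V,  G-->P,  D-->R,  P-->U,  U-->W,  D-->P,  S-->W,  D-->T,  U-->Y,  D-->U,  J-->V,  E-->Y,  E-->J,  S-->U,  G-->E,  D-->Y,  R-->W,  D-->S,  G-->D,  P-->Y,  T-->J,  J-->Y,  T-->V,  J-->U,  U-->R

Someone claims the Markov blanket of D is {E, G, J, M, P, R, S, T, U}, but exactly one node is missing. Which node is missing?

Y

D has children P, R, S, T, U, Y.
Parents of D: G.
Co-parents of D (other parents of its children):
  S has no other parent.
  P also has parent G.
  T has no other parent.
  U also has parents E, J, M, P, S.
  R's other parent is U.
  Y also has parents E, J, P, U.
MB(D) = {E, G, J, M, P, R, S, T, U, Y}.
Comparing with the claimed set, Y is missing.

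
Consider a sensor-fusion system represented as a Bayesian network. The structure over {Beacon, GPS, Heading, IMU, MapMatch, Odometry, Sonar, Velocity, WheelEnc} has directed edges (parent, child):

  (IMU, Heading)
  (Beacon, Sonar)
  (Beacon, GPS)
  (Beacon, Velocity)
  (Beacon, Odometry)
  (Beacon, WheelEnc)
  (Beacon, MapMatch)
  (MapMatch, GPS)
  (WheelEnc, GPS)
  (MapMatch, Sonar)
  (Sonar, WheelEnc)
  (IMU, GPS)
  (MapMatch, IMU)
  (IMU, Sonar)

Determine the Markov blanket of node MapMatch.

MapMatch has parent Beacon.
MapMatch's children: GPS, IMU, Sonar.
Co-parents of MapMatch (other parents of its children):
  IMU: no additional parents.
  parents(Sonar) \ {MapMatch} = {Beacon, IMU}.
  GPS's other parents are Beacon, IMU, WheelEnc.
Union: {Beacon} ∪ {GPS, IMU, Sonar} ∪ {Beacon, IMU, WheelEnc} = {Beacon, GPS, IMU, Sonar, WheelEnc}.

{Beacon, GPS, IMU, Sonar, WheelEnc}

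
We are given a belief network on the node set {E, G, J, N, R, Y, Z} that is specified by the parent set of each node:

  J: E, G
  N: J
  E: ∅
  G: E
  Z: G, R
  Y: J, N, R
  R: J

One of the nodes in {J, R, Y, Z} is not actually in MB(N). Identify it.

N has parent J.
Ch(N) = {Y}.
For each child, the remaining parents (spouses of N):
  parents(Y) \ {N} = {J, R}.
MB(N) = {J, R, Y}.
Z is neither a parent, child, nor co-parent of N, so it does not belong.

Z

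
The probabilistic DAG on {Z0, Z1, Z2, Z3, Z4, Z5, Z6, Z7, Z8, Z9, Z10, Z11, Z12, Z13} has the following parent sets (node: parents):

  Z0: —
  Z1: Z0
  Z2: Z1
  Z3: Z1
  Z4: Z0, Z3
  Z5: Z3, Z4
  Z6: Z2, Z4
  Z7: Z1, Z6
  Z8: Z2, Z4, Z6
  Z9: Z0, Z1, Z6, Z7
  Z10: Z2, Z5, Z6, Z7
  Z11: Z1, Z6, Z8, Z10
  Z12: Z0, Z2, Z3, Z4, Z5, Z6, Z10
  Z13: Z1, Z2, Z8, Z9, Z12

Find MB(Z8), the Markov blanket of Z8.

Z8's parents: Z2, Z4, Z6.
Children of Z8: Z11, Z13.
Co-parents of Z8 (other parents of its children):
  Z11 also has parents Z1, Z6, Z10.
  parents(Z13) \ {Z8} = {Z1, Z2, Z9, Z12}.
Taking the union gives {Z1, Z2, Z4, Z6, Z9, Z10, Z11, Z12, Z13}.

{Z1, Z2, Z4, Z6, Z9, Z10, Z11, Z12, Z13}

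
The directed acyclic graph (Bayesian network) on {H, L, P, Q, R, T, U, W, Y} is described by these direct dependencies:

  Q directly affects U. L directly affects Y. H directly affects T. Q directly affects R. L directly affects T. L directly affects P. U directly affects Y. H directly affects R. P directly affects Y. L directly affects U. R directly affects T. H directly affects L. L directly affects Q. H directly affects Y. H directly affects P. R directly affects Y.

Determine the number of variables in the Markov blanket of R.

R's parents: H, Q.
Ch(R) = {T, Y}.
Other parents of R's children:
  T: H, L
  Y: H, L, P, U
MB(R) = {H, L, P, Q, T, U, Y}, which has 7 nodes.

7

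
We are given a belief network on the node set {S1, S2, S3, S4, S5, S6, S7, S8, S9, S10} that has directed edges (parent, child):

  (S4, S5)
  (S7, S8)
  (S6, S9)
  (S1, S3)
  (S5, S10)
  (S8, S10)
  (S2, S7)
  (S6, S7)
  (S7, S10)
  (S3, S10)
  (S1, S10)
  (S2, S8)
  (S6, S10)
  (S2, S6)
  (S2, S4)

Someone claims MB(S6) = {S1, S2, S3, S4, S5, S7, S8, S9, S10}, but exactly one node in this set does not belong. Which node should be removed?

S6 has parent S2.
Ch(S6) = {S7, S9, S10}.
Other parents of S6's children:
  S7's other parent is S2.
  S9 has no other parent.
  S10's other parents are S1, S3, S5, S7, S8.
MB(S6) = {S1, S2, S3, S5, S7, S8, S9, S10}.
S4 is neither a parent, child, nor co-parent of S6, so it does not belong.

S4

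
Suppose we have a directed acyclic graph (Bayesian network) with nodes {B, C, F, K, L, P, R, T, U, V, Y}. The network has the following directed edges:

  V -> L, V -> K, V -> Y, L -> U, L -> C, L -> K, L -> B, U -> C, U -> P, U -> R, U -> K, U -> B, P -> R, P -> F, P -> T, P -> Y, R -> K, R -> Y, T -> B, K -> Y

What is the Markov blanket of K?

Recall MB(v) = parents ∪ children ∪ spouses, where spouses are the other parents of v's children.
Pa(K) = {L, R, U, V}.
K has child Y.
For each child, the remaining parents (spouses of K):
  Y: P, R, V
Union: {L, R, U, V} ∪ {Y} ∪ {P, R, V} = {L, P, R, U, V, Y}.

{L, P, R, U, V, Y}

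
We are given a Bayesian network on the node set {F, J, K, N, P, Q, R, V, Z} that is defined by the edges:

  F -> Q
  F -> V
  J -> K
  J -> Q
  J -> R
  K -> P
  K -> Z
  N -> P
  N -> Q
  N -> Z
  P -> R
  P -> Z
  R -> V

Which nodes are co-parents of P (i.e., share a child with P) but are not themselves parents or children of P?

{J}

Children of P: R, Z.
  R: J
  Z: K, N
Excluding nodes already adjacent to P (K, N, R, Z), the co-parent-only contribution is {J}.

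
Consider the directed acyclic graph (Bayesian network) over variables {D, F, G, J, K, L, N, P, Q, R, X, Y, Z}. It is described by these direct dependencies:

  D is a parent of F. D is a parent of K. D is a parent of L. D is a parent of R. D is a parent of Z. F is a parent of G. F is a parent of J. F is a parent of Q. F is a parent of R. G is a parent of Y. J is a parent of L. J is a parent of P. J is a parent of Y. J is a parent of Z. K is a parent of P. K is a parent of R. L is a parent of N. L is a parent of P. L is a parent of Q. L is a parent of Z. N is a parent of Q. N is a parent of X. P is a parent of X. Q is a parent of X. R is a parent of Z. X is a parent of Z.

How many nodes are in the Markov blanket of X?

8

Children of X: Z.
Pa(X) = {N, P, Q}.
Other parents of X's children:
  Z also has parents D, J, L, R.
MB(X) = {D, J, L, N, P, Q, R, Z}, which has 8 nodes.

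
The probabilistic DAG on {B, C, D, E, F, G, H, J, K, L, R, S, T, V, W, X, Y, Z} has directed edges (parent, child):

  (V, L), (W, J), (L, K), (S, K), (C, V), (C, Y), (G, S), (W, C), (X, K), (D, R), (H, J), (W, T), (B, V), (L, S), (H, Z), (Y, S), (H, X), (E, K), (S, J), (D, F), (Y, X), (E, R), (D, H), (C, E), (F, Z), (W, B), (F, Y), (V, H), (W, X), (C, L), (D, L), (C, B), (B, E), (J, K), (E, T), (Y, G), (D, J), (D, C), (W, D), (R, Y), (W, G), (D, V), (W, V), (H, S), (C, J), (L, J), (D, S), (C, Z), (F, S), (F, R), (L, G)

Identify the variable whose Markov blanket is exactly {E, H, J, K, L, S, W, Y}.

X

The target node must have every member of {E, H, J, K, L, S, W, Y} as a parent, child, or co-parent, and no others.
Parents of X: H, W, Y; children: K; co-parents: E, J, L, S.
These exactly cover the given set, so the node is X.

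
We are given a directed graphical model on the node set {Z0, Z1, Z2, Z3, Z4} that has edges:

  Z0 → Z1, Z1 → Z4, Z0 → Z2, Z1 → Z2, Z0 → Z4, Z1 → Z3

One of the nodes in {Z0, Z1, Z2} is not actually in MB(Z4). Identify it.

Z2

Parents of Z4: Z0, Z1.
Z4 has no children.
With no children, Z4 has no spouses; the co-parent set is empty.
MB(Z4) = {Z0, Z1}.
Z2 is neither a parent, child, nor co-parent of Z4, so it does not belong.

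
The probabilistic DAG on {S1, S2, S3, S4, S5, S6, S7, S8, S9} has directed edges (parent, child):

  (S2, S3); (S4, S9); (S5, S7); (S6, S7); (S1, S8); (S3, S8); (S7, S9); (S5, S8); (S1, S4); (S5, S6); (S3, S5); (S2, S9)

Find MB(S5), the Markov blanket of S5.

{S1, S3, S6, S7, S8}

By definition, MB(S5) is built from S5's parents, S5's children, and the co-parents of S5.
Children of S5: S6, S7, S8.
S5 has parent S3.
Parents of each child, excluding S5:
  S6: —
  S7: S6
  S8: S1, S3
MB(S5) = {S1, S3, S6, S7, S8}.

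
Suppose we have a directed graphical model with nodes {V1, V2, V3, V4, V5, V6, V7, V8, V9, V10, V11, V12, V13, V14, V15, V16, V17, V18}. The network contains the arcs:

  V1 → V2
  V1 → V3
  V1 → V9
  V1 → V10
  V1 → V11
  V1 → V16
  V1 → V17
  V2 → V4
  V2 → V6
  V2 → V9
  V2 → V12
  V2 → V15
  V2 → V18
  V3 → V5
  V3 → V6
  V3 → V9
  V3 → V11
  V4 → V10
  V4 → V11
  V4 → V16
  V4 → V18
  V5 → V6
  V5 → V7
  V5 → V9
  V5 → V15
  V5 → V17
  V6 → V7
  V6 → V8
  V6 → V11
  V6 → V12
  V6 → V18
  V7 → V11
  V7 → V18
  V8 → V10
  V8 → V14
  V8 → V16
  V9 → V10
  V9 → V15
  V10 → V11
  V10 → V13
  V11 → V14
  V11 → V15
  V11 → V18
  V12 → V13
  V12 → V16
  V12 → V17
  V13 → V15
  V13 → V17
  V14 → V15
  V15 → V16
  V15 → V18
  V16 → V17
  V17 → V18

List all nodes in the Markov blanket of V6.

Ch(V6) = {V7, V8, V11, V12, V18}.
Pa(V6) = {V2, V3, V5}.
For each child, the remaining parents (spouses of V6):
  parents(V7) \ {V6} = {V5}.
  V8: no additional parents.
  parents(V11) \ {V6} = {V1, V3, V4, V7, V10}.
  parents(V12) \ {V6} = {V2}.
  V18 also has parents V2, V4, V7, V11, V15, V17.
Union: {V2, V3, V5} ∪ {V7, V8, V11, V12, V18} ∪ {V1, V2, V3, V4, V5, V7, V10, V11, V15, V17} = {V1, V2, V3, V4, V5, V7, V8, V10, V11, V12, V15, V17, V18}.

{V1, V2, V3, V4, V5, V7, V8, V10, V11, V12, V15, V17, V18}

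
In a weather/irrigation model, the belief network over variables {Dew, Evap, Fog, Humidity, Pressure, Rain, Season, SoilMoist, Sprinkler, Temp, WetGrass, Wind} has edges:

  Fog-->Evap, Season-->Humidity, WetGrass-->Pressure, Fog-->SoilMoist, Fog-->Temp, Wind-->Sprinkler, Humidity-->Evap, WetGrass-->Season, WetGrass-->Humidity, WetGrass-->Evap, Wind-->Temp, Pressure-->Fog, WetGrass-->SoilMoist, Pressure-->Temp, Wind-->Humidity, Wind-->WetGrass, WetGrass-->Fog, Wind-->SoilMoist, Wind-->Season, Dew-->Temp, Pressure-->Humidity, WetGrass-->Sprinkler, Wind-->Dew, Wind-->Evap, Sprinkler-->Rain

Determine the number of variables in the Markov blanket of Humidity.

6

Humidity has parents Pressure, Season, WetGrass, Wind.
Children of Humidity: Evap.
Parents of each child, excluding Humidity:
  parents(Evap) \ {Humidity} = {Fog, WetGrass, Wind}.
MB(Humidity) = {Evap, Fog, Pressure, Season, WetGrass, Wind}, which has 6 nodes.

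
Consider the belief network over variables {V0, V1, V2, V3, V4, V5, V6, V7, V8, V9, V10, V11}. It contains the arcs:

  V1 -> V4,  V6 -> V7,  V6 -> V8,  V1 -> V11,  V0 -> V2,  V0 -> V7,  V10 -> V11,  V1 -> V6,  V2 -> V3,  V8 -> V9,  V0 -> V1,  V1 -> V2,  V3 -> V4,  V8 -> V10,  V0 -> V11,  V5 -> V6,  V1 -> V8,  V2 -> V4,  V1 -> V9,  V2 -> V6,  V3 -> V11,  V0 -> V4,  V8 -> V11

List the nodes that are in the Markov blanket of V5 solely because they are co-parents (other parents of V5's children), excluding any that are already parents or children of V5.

{V1, V2}

Children of V5: V6.
  V6 also has parents V1, V2.
Excluding nodes already adjacent to V5 (V6), the co-parent-only contribution is {V1, V2}.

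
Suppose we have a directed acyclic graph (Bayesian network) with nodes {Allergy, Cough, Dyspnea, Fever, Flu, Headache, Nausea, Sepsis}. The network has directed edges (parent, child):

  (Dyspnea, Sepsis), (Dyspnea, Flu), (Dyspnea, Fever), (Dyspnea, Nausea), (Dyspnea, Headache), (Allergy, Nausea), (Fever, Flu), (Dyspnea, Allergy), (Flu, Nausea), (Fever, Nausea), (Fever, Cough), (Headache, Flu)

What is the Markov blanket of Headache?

{Dyspnea, Fever, Flu}

Headache's parents: Dyspnea.
Children of Headache: Flu.
For each child, the remaining parents (spouses of Headache):
  Flu's other parents are Dyspnea, Fever.
So the Markov blanket of Headache is {Dyspnea, Fever, Flu}.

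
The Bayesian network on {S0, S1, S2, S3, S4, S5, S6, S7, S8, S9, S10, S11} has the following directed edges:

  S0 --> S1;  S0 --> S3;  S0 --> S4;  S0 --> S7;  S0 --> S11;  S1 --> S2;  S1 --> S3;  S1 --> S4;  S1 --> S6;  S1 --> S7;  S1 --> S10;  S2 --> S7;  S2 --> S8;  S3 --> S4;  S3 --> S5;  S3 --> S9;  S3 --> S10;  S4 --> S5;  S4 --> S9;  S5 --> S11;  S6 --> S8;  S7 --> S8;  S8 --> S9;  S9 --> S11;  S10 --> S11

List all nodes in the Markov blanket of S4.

The Markov blanket of a node is its parents, its children, and the other parents of its children.
Pa(S4) = {S0, S1, S3}.
S4's children: S5, S9.
For each child, the remaining parents (spouses of S4):
  S5's other parent is S3.
  S9 also has parents S3, S8.
Taking the union gives {S0, S1, S3, S5, S8, S9}.

{S0, S1, S3, S5, S8, S9}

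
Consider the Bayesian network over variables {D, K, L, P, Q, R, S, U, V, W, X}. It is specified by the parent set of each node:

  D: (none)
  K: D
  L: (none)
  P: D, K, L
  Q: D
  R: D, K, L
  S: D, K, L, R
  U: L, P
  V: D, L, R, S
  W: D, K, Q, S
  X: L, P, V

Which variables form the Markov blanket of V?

{D, L, P, R, S, X}

Pa(V) = {D, L, R, S}.
V has child X.
Parents of each child, excluding V:
  X also has parents L, P.
Union: {D, L, R, S} ∪ {X} ∪ {L, P} = {D, L, P, R, S, X}.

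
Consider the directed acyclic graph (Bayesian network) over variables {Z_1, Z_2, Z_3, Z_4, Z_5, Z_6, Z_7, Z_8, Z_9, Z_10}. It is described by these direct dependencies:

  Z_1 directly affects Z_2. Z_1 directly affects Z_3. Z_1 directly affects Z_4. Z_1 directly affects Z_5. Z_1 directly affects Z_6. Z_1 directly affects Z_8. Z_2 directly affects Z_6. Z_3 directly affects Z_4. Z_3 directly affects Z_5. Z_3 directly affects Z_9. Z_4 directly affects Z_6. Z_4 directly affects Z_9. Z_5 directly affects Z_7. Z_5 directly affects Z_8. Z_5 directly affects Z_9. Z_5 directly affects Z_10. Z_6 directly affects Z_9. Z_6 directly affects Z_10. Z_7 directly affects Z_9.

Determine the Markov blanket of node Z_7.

A node's Markov blanket = Pa ∪ Ch ∪ (parents of Ch other than the node itself).
Children of Z_7: Z_9.
Z_7's parents: Z_5.
For each child, the remaining parents (spouses of Z_7):
  Z_9's other parents are Z_3, Z_4, Z_5, Z_6.
So the Markov blanket of Z_7 is {Z_3, Z_4, Z_5, Z_6, Z_9}.

{Z_3, Z_4, Z_5, Z_6, Z_9}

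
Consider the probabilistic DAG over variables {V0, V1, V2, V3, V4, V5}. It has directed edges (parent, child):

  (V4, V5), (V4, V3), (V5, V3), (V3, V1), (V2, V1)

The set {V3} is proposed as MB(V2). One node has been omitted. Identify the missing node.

V1

V2 has no parents.
V2 has child V1.
Parents of each child, excluding V2:
  V1's other parent is V3.
MB(V2) = {V1, V3}.
Comparing with the claimed set, V1 is missing.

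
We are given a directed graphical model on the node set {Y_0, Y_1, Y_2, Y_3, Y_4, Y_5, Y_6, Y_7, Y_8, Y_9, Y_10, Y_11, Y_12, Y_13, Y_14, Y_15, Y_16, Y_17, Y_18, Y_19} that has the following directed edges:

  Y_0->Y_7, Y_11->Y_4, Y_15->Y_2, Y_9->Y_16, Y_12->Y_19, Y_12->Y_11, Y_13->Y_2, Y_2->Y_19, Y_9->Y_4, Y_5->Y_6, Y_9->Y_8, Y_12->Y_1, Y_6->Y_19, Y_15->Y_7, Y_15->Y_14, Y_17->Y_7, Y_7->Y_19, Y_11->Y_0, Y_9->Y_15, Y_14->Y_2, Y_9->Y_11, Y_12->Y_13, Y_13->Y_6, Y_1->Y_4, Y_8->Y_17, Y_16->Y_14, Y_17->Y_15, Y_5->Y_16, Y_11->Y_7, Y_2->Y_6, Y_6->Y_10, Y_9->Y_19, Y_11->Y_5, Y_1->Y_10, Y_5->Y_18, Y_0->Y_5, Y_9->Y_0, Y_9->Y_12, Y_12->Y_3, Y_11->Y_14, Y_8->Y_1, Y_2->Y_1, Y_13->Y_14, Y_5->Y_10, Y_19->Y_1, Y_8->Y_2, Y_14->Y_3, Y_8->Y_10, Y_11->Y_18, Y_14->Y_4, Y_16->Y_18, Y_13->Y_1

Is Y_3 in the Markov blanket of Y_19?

No

By definition, MB(Y_19) is built from Y_19's parents, Y_19's children, and the co-parents of Y_19.
Y_19's parents: Y_2, Y_6, Y_7, Y_9, Y_12.
Y_19 has child Y_1.
Parents of each child, excluding Y_19:
  parents(Y_1) \ {Y_19} = {Y_2, Y_8, Y_12, Y_13}.
MB(Y_19) = {Y_1, Y_2, Y_6, Y_7, Y_8, Y_9, Y_12, Y_13}; Y_3 is not in this set.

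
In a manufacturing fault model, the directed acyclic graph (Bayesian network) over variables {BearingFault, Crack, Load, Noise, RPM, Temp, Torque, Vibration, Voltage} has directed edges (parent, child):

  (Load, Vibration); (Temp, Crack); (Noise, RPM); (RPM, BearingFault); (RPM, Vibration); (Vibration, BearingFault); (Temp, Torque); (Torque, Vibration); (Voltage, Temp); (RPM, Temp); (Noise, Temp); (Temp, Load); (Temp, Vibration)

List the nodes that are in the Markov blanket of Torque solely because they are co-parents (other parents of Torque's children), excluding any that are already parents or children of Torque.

{Load, RPM}

Children of Torque: Vibration.
  parents(Vibration) \ {Torque} = {Load, RPM, Temp}.
Excluding nodes already adjacent to Torque (Temp, Vibration), the co-parent-only contribution is {Load, RPM}.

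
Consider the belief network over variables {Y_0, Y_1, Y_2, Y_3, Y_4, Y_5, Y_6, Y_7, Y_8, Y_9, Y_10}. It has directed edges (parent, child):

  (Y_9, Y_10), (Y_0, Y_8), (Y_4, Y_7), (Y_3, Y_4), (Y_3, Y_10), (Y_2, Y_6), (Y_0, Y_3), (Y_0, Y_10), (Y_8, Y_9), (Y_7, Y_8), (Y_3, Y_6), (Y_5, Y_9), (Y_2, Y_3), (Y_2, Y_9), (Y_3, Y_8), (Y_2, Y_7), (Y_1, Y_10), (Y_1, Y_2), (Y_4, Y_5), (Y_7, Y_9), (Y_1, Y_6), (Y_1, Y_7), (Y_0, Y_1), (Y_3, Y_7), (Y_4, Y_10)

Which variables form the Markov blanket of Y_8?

{Y_0, Y_2, Y_3, Y_5, Y_7, Y_9}

Recall MB(v) = parents ∪ children ∪ spouses, where spouses are the other parents of v's children.
Pa(Y_8) = {Y_0, Y_3, Y_7}.
Y_8's children: Y_9.
Co-parents of Y_8 (other parents of its children):
  Y_9: Y_2, Y_5, Y_7
MB(Y_8) = {Y_0, Y_2, Y_3, Y_5, Y_7, Y_9}.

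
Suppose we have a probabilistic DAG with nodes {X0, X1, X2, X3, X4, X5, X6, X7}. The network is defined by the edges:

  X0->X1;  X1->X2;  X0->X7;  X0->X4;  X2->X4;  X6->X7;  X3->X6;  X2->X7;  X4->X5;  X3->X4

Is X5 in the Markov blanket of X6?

No

Parents of X6: X3.
X6's children: X7.
For each child, the remaining parents (spouses of X6):
  X7 also has parents X0, X2.
MB(X6) = {X0, X2, X3, X7}; X5 is not in this set.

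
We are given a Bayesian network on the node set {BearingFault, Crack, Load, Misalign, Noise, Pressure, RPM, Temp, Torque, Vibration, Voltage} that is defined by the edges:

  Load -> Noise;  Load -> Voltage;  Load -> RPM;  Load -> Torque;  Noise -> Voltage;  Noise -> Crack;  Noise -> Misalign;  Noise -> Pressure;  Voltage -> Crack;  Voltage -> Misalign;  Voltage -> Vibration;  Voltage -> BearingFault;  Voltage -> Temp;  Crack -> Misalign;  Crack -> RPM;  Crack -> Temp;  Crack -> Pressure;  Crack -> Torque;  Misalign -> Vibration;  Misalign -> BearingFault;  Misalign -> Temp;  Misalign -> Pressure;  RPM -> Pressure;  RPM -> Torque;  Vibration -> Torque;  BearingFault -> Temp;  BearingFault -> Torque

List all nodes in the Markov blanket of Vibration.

{BearingFault, Crack, Load, Misalign, RPM, Torque, Voltage}

A node's Markov blanket = Pa ∪ Ch ∪ (parents of Ch other than the node itself).
Vibration's parents: Misalign, Voltage.
Vibration has child Torque.
Co-parents of Vibration (other parents of its children):
  Torque also has parents BearingFault, Crack, Load, RPM.
Taking the union gives {BearingFault, Crack, Load, Misalign, RPM, Torque, Voltage}.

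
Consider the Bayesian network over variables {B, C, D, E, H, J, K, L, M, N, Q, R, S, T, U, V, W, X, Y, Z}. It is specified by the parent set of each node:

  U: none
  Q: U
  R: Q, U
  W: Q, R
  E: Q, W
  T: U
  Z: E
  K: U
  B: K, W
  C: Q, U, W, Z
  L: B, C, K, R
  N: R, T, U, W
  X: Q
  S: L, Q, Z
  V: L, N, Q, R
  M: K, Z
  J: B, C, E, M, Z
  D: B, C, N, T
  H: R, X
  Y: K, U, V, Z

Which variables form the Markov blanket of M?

{B, C, E, J, K, Z}

The Markov blanket of a node is its parents, its children, and the other parents of its children.
M's children: J.
M's parents: K, Z.
Other parents of M's children:
  J also has parents B, C, E, Z.
Union: {K, Z} ∪ {J} ∪ {B, C, E, Z} = {B, C, E, J, K, Z}.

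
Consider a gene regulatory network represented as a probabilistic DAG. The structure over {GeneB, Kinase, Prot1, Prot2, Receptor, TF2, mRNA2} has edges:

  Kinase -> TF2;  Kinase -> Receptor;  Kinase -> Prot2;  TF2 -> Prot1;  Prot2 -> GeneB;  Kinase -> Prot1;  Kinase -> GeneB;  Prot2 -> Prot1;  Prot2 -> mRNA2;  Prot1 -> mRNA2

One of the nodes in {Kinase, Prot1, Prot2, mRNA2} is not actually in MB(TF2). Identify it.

mRNA2

Recall MB(v) = parents ∪ children ∪ spouses, where spouses are the other parents of v's children.
TF2 has child Prot1.
Parents of TF2: Kinase.
Co-parents of TF2 (other parents of its children):
  Prot1's other parents are Kinase, Prot2.
MB(TF2) = {Kinase, Prot1, Prot2}.
mRNA2 is neither a parent, child, nor co-parent of TF2, so it does not belong.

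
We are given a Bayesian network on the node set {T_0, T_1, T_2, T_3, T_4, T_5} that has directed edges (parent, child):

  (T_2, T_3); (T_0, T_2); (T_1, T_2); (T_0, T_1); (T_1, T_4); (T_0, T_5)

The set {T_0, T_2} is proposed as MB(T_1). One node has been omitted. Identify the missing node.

T_4

Parents of T_1: T_0.
T_1 has children T_2, T_4.
Parents of each child, excluding T_1:
  T_2: T_0
  T_4: —
MB(T_1) = {T_0, T_2, T_4}.
Comparing with the claimed set, T_4 is missing.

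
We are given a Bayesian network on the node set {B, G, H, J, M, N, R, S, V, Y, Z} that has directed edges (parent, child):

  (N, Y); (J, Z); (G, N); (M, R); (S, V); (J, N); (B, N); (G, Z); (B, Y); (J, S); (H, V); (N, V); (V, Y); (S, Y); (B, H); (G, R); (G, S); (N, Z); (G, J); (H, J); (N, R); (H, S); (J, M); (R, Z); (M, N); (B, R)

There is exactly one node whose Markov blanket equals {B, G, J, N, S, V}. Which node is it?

The target node must have every member of {B, G, J, N, S, V} as a parent, child, or co-parent, and no others.
Parents of H: B; children: J, S, V; co-parents: G, J, N, S.
These exactly cover the given set, so the node is H.

H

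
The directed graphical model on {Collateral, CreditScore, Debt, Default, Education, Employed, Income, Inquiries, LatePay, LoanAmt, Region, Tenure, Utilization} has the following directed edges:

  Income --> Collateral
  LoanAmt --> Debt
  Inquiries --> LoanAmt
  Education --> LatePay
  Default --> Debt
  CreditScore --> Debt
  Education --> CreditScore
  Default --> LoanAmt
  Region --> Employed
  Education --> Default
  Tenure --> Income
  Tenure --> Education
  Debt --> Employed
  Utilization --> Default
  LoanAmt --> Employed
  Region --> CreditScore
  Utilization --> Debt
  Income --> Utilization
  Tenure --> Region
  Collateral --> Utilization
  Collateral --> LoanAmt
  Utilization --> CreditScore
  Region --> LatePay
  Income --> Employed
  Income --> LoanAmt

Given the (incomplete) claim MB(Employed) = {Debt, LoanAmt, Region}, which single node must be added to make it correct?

Income

Employed's parents: Debt, Income, LoanAmt, Region.
Ch(Employed) = {}.
With no children, Employed has no spouses; the co-parent set is empty.
MB(Employed) = {Debt, Income, LoanAmt, Region}.
Comparing with the claimed set, Income is missing.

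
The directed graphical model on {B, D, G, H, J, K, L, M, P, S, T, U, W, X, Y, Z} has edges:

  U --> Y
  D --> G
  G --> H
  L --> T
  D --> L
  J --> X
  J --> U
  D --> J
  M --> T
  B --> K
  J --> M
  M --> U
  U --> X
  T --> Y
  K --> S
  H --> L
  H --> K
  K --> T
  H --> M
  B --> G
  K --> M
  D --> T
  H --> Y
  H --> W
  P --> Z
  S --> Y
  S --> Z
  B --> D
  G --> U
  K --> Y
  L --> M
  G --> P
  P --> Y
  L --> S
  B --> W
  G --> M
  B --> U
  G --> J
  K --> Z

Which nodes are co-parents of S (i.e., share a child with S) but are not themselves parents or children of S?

{H, P, T, U}

Children of S: Y, Z.
  Y also has parents H, K, P, T, U.
  Z's other parents are K, P.
Excluding nodes already adjacent to S (K, L, Y, Z), the co-parent-only contribution is {H, P, T, U}.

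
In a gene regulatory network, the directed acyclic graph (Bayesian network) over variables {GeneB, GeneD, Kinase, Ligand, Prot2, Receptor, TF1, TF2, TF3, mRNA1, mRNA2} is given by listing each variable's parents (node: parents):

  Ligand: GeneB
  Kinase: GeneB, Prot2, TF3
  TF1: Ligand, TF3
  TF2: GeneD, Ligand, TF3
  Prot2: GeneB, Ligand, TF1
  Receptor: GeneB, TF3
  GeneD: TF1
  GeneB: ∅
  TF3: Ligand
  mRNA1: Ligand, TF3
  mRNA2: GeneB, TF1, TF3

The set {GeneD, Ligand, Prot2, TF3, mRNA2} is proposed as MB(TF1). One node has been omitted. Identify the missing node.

Pa(TF1) = {Ligand, TF3}.
TF1's children: GeneD, Prot2, mRNA2.
Parents of each child, excluding TF1:
  Prot2 also has parents GeneB, Ligand.
  mRNA2's other parents are GeneB, TF3.
  GeneD: no additional parents.
MB(TF1) = {GeneB, GeneD, Ligand, Prot2, TF3, mRNA2}.
Comparing with the claimed set, GeneB is missing.

GeneB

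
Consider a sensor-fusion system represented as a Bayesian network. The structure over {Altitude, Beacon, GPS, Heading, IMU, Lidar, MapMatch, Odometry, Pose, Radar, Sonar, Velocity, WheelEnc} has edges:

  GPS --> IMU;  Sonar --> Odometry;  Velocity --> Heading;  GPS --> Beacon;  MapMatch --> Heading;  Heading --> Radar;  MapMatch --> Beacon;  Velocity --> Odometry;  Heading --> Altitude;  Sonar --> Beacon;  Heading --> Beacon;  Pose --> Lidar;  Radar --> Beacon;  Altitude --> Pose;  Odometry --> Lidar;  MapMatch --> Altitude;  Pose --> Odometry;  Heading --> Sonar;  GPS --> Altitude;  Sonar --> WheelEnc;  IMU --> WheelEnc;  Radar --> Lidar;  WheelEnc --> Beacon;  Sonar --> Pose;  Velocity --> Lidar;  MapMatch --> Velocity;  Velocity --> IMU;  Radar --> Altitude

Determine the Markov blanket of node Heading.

{Altitude, Beacon, GPS, MapMatch, Radar, Sonar, Velocity, WheelEnc}

A node's Markov blanket = Pa ∪ Ch ∪ (parents of Ch other than the node itself).
Heading's parents: MapMatch, Velocity.
Children of Heading: Altitude, Beacon, Radar, Sonar.
Co-parents of Heading (other parents of its children):
  Radar: no additional parents.
  Sonar: no additional parents.
  Altitude's other parents are GPS, MapMatch, Radar.
  Beacon's other parents are GPS, MapMatch, Radar, Sonar, WheelEnc.
MB(Heading) = {Altitude, Beacon, GPS, MapMatch, Radar, Sonar, Velocity, WheelEnc}.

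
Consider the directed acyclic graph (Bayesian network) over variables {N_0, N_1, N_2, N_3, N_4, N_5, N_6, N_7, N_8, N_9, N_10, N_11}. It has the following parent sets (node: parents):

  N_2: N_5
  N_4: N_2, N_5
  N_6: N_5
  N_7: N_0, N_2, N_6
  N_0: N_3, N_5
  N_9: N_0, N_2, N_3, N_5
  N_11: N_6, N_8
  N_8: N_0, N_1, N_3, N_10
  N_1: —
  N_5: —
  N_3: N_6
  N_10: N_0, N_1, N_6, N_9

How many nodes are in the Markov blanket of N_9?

7

Ch(N_9) = {N_10}.
Parents of N_9: N_0, N_2, N_3, N_5.
Other parents of N_9's children:
  N_10's other parents are N_0, N_1, N_6.
MB(N_9) = {N_0, N_1, N_2, N_3, N_5, N_6, N_10}, which has 7 nodes.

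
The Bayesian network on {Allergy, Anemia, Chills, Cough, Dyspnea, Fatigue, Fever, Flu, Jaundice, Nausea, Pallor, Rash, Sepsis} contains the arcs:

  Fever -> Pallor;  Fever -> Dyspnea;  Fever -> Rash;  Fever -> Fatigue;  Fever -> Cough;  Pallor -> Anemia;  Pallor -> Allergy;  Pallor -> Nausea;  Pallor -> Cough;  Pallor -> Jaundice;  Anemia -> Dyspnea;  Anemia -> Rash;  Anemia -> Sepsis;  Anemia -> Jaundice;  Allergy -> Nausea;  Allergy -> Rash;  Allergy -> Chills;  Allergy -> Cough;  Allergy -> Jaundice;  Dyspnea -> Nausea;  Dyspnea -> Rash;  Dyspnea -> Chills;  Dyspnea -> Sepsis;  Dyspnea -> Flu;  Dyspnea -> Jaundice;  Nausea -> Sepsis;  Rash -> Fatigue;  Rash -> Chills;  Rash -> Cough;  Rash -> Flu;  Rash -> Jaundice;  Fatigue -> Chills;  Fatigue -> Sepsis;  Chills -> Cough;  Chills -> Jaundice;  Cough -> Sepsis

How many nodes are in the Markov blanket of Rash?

10

Recall MB(v) = parents ∪ children ∪ spouses, where spouses are the other parents of v's children.
Pa(Rash) = {Allergy, Anemia, Dyspnea, Fever}.
Rash's children: Chills, Cough, Fatigue, Flu, Jaundice.
Parents of each child, excluding Rash:
  Fatigue: Fever
  Chills: Allergy, Dyspnea, Fatigue
  Cough: Allergy, Chills, Fever, Pallor
  Flu: Dyspnea
  Jaundice: Allergy, Anemia, Chills, Dyspnea, Pallor
MB(Rash) = {Allergy, Anemia, Chills, Cough, Dyspnea, Fatigue, Fever, Flu, Jaundice, Pallor}, which has 10 nodes.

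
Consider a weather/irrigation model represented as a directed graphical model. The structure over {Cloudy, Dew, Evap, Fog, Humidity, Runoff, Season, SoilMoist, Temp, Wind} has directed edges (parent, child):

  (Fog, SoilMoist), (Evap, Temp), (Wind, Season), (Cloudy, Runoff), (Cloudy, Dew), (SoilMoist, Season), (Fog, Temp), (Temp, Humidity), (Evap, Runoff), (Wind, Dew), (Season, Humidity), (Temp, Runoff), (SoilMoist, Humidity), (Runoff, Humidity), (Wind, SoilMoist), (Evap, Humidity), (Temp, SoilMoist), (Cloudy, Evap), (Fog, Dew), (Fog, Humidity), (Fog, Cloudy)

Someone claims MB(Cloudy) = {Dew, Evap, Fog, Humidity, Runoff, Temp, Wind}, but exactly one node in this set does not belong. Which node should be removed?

A node's Markov blanket = Pa ∪ Ch ∪ (parents of Ch other than the node itself).
Children of Cloudy: Dew, Evap, Runoff.
Pa(Cloudy) = {Fog}.
Other parents of Cloudy's children:
  Evap has no other parent.
  parents(Runoff) \ {Cloudy} = {Evap, Temp}.
  Dew also has parents Fog, Wind.
MB(Cloudy) = {Dew, Evap, Fog, Runoff, Temp, Wind}.
Humidity is neither a parent, child, nor co-parent of Cloudy, so it does not belong.

Humidity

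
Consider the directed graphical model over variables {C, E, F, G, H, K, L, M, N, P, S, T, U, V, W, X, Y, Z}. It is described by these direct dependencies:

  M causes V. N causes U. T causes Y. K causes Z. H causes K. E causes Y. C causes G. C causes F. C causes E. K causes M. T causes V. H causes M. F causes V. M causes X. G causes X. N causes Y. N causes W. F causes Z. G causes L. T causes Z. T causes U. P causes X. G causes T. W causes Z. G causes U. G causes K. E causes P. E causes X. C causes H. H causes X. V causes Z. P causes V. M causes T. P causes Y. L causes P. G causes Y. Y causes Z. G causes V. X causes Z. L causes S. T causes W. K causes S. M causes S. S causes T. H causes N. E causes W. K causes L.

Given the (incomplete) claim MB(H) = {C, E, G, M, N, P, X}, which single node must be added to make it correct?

H's children: K, M, N, X.
Pa(H) = {C}.
Parents of each child, excluding H:
  parents(K) \ {H} = {G}.
  parents(M) \ {H} = {K}.
  N: no additional parents.
  X's other parents are E, G, M, P.
MB(H) = {C, E, G, K, M, N, P, X}.
Comparing with the claimed set, K is missing.

K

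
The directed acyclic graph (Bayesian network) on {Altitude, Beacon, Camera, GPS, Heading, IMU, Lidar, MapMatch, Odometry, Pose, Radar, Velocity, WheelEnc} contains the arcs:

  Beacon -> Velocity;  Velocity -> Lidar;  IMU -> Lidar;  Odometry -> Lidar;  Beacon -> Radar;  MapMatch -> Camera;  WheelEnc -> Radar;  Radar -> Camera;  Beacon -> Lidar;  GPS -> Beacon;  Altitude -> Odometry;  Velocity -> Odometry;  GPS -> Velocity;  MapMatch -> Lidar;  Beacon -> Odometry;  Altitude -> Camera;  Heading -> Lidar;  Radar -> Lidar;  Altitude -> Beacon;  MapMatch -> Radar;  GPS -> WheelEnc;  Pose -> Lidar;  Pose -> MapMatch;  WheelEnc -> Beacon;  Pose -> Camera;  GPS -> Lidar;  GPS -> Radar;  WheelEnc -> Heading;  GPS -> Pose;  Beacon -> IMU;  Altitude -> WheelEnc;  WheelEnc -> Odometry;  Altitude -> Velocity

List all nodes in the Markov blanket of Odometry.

{Altitude, Beacon, GPS, Heading, IMU, Lidar, MapMatch, Pose, Radar, Velocity, WheelEnc}

Odometry has parents Altitude, Beacon, Velocity, WheelEnc.
Odometry has child Lidar.
Parents of each child, excluding Odometry:
  Lidar also has parents Beacon, GPS, Heading, IMU, MapMatch, Pose, Radar, Velocity.
So the Markov blanket of Odometry is {Altitude, Beacon, GPS, Heading, IMU, Lidar, MapMatch, Pose, Radar, Velocity, WheelEnc}.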